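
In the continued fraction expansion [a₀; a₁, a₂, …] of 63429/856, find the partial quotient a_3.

Repeatedly divide and take the remainder:
⌊63429/856⌋ = 74, remainder 85
⌊856/85⌋ = 10, remainder 6
⌊85/6⌋ = 14, remainder 1
⌊6/1⌋ = 6, remainder 0

6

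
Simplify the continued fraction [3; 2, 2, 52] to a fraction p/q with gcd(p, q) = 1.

a_0 = 3: 3/1
a_1 = 2: 7/2
a_2 = 2: 17/5
a_3 = 52: 891/262

891/262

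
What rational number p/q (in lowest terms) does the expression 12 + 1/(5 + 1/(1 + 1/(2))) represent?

a_0 = 12: 12/1
a_1 = 5: 61/5
a_2 = 1: 73/6
a_3 = 2: 207/17

207/17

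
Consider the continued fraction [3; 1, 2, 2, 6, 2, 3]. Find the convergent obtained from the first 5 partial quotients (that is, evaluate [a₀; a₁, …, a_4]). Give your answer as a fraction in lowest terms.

167/45

Collapse the nested fraction from the inside out:
Start with 6.
2 + 1/(6/1) = 2 + 1/6 = 13/6
2 + 1/(13/6) = 2 + 6/13 = 32/13
1 + 1/(32/13) = 1 + 13/32 = 45/32
3 + 1/(45/32) = 3 + 32/45 = 167/45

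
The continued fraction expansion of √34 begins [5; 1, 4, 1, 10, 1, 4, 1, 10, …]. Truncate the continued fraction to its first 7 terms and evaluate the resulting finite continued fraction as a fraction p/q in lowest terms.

2035/349

Collapse the nested fraction from the inside out:
Start with 4.
1 + 1/(4/1) = 1 + 1/4 = 5/4
10 + 1/(5/4) = 10 + 4/5 = 54/5
1 + 1/(54/5) = 1 + 5/54 = 59/54
4 + 1/(59/54) = 4 + 54/59 = 290/59
1 + 1/(290/59) = 1 + 59/290 = 349/290
5 + 1/(349/290) = 5 + 290/349 = 2035/349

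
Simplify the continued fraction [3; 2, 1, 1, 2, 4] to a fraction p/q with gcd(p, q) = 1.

Start with 4.
2 + 1/(4/1) = 2 + 1/4 = 9/4
1 + 1/(9/4) = 1 + 4/9 = 13/9
1 + 1/(13/9) = 1 + 9/13 = 22/13
2 + 1/(22/13) = 2 + 13/22 = 57/22
3 + 1/(57/22) = 3 + 22/57 = 193/57

193/57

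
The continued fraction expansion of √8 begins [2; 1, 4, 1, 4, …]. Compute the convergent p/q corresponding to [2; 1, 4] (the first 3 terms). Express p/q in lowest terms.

a_0 = 2: 2/1
a_1 = 1: 3/1
a_2 = 4: 14/5

14/5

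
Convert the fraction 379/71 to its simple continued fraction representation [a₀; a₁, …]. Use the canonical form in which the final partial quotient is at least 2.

[5; 2, 1, 23]

Run the Euclidean algorithm, recording each quotient:
379 = 5·71 + 24, so a_0 = 5
71 = 2·24 + 23, so a_1 = 2
24 = 1·23 + 1, so a_2 = 1
23 = 23·1 + 0, so a_3 = 23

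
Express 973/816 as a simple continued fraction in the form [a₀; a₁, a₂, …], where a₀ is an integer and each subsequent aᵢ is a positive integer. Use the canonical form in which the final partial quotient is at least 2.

Apply division with remainder until the remainder is 0:
⌊973/816⌋ = 1, remainder 157
⌊816/157⌋ = 5, remainder 31
⌊157/31⌋ = 5, remainder 2
⌊31/2⌋ = 15, remainder 1
⌊2/1⌋ = 2, remainder 0

[1; 5, 5, 15, 2]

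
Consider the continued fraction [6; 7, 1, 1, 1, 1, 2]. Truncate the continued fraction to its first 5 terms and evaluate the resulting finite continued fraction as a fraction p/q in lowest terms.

a_0 = 6: 6/1
a_1 = 7: 43/7
a_2 = 1: 49/8
a_3 = 1: 92/15
a_4 = 1: 141/23

141/23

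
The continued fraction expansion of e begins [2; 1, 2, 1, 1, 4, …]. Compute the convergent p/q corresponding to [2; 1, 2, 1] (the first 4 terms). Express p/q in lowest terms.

11/4

Work from the innermost term outward:
Start with 1.
2 + 1/(1/1) = 2 + 1/1 = 3/1
1 + 1/(3/1) = 1 + 1/3 = 4/3
2 + 1/(4/3) = 2 + 3/4 = 11/4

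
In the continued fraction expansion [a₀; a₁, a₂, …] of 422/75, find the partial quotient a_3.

1

Run the Euclidean algorithm, recording each quotient:
⌊422/75⌋ = 5, remainder 47
⌊75/47⌋ = 1, remainder 28
⌊47/28⌋ = 1, remainder 19
⌊28/19⌋ = 1, remainder 9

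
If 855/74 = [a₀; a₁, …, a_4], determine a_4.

Apply division with remainder until the remainder is 0:
855 ÷ 74 → quotient 11, remainder 41
74 ÷ 41 → quotient 1, remainder 33
41 ÷ 33 → quotient 1, remainder 8
33 ÷ 8 → quotient 4, remainder 1
8 ÷ 1 → quotient 8, remainder 0

8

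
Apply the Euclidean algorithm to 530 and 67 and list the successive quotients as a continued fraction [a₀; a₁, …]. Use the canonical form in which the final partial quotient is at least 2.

530 = 7·67 + 61, so a_0 = 7
67 = 1·61 + 6, so a_1 = 1
61 = 10·6 + 1, so a_2 = 10
6 = 6·1 + 0, so a_3 = 6

[7; 1, 10, 6]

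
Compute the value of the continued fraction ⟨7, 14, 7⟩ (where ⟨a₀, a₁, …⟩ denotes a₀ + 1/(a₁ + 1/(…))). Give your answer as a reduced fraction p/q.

700/99

Compute successive convergents:
a_0 = 7: 7/1
a_1 = 14: 99/14
a_2 = 7: 700/99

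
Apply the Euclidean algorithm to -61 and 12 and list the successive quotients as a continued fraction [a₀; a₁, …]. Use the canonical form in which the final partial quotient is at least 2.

Repeatedly divide and take the remainder:
-61 ÷ 12 → quotient -6, remainder 11
12 ÷ 11 → quotient 1, remainder 1
11 ÷ 1 → quotient 11, remainder 0

[-6; 1, 11]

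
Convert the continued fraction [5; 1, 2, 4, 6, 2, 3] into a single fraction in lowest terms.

Start with 3.
2 + 1/(3/1) = 2 + 1/3 = 7/3
6 + 1/(7/3) = 6 + 3/7 = 45/7
4 + 1/(45/7) = 4 + 7/45 = 187/45
2 + 1/(187/45) = 2 + 45/187 = 419/187
1 + 1/(419/187) = 1 + 187/419 = 606/419
5 + 1/(606/419) = 5 + 419/606 = 3449/606

3449/606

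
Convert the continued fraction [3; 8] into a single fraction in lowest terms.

25/8

Build up convergents one term at a time:
a_0 = 3: 3/1
a_1 = 8: 25/8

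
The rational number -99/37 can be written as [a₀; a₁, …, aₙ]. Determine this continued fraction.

[-3; 3, 12]

⌊-99/37⌋ = -3, remainder 12
⌊37/12⌋ = 3, remainder 1
⌊12/1⌋ = 12, remainder 0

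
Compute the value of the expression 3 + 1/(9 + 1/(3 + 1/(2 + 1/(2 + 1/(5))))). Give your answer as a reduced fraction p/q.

2657/855

Start with 5.
2 + 1/(5/1) = 2 + 1/5 = 11/5
2 + 1/(11/5) = 2 + 5/11 = 27/11
3 + 1/(27/11) = 3 + 11/27 = 92/27
9 + 1/(92/27) = 9 + 27/92 = 855/92
3 + 1/(855/92) = 3 + 92/855 = 2657/855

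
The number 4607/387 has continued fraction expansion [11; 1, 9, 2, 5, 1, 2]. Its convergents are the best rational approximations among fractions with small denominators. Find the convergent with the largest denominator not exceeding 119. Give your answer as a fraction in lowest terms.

List convergents until the denominator exceeds the bound:
a_0 = 11: 11/1  (≤ bound)
a_1 = 1: 12/1  (≤ bound)
a_2 = 9: 119/10  (≤ bound)
a_3 = 2: 250/21  (≤ bound)
a_4 = 5: 1369/115  (≤ bound)
a_5 = 1: 1619/136  (> 119, stop)

1369/115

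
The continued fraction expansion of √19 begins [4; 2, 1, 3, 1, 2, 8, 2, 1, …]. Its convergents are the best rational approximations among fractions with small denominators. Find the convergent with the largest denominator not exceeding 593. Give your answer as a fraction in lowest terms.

1421/326

List convergents until the denominator exceeds the bound:
a_0 = 4: 4/1  (≤ bound)
a_1 = 2: 9/2  (≤ bound)
a_2 = 1: 13/3  (≤ bound)
a_3 = 3: 48/11  (≤ bound)
a_4 = 1: 61/14  (≤ bound)
a_5 = 2: 170/39  (≤ bound)
a_6 = 8: 1421/326  (≤ bound)
a_7 = 2: 3012/691  (> 593, stop)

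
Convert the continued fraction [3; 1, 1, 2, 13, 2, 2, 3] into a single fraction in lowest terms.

Start with 3.
2 + 1/(3/1) = 2 + 1/3 = 7/3
2 + 1/(7/3) = 2 + 3/7 = 17/7
13 + 1/(17/7) = 13 + 7/17 = 228/17
2 + 1/(228/17) = 2 + 17/228 = 473/228
1 + 1/(473/228) = 1 + 228/473 = 701/473
1 + 1/(701/473) = 1 + 473/701 = 1174/701
3 + 1/(1174/701) = 3 + 701/1174 = 4223/1174

4223/1174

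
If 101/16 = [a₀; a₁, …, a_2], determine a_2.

5

101 ÷ 16 → quotient 6, remainder 5
16 ÷ 5 → quotient 3, remainder 1
5 ÷ 1 → quotient 5, remainder 0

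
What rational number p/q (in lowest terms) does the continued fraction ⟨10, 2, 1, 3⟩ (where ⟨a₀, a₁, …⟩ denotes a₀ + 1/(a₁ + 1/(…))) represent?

114/11

a_0 = 10: 10/1
a_1 = 2: 21/2
a_2 = 1: 31/3
a_3 = 3: 114/11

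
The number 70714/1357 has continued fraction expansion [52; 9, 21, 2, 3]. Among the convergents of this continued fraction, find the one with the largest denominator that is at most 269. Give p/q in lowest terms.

List convergents until the denominator exceeds the bound:
a_0 = 52: 52/1  (≤ bound)
a_1 = 9: 469/9  (≤ bound)
a_2 = 21: 9901/190  (≤ bound)
a_3 = 2: 20271/389  (> 269, stop)

9901/190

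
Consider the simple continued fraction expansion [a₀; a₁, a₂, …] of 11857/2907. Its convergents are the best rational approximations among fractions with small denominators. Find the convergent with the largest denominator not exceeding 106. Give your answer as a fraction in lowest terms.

a_0 = 4: 4/1  (≤ bound)
a_1 = 12: 49/12  (≤ bound)
a_2 = 1: 53/13  (≤ bound)
a_3 = 2: 155/38  (≤ bound)
a_4 = 3: 518/127  (> 106, stop)

155/38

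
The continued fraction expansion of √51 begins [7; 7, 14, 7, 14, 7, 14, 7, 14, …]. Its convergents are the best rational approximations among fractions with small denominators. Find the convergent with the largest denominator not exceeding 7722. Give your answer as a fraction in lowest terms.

a_0 = 7: 7/1  (≤ bound)
a_1 = 7: 50/7  (≤ bound)
a_2 = 14: 707/99  (≤ bound)
a_3 = 7: 4999/700  (≤ bound)
a_4 = 14: 70693/9899  (> 7722, stop)

4999/700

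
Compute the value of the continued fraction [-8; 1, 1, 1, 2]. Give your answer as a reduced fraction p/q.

Start with 2.
1 + 1/(2/1) = 1 + 1/2 = 3/2
1 + 1/(3/2) = 1 + 2/3 = 5/3
1 + 1/(5/3) = 1 + 3/5 = 8/5
-8 + 1/(8/5) = -8 + 5/8 = -59/8

-59/8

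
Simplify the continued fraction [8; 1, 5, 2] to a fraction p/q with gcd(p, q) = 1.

Start with 2.
5 + 1/(2/1) = 5 + 1/2 = 11/2
1 + 1/(11/2) = 1 + 2/11 = 13/11
8 + 1/(13/11) = 8 + 11/13 = 115/13

115/13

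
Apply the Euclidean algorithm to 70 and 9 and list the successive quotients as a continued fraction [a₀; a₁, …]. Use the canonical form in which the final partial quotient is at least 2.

Apply division with remainder until the remainder is 0:
70 = 7·9 + 7, so a_0 = 7
9 = 1·7 + 2, so a_1 = 1
7 = 3·2 + 1, so a_2 = 3
2 = 2·1 + 0, so a_3 = 2

[7; 1, 3, 2]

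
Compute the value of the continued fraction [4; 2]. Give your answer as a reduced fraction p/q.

9/2

a_0 = 4: 4/1
a_1 = 2: 9/2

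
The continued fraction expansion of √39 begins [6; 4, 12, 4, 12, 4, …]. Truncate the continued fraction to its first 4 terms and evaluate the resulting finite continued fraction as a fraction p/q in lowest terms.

Collapse the nested fraction from the inside out:
Start with 4.
12 + 1/(4/1) = 12 + 1/4 = 49/4
4 + 1/(49/4) = 4 + 4/49 = 200/49
6 + 1/(200/49) = 6 + 49/200 = 1249/200

1249/200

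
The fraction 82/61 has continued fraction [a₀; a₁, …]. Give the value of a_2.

1

82 ÷ 61 → quotient 1, remainder 21
61 ÷ 21 → quotient 2, remainder 19
21 ÷ 19 → quotient 1, remainder 2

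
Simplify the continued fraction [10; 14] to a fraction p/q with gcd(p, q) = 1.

141/14

a_0 = 10: 10/1
a_1 = 14: 141/14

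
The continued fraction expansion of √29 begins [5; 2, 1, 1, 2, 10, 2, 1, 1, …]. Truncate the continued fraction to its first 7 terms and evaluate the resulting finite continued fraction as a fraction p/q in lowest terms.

a_0 = 5: 5/1
a_1 = 2: 11/2
a_2 = 1: 16/3
a_3 = 1: 27/5
a_4 = 2: 70/13
a_5 = 10: 727/135
a_6 = 2: 1524/283

1524/283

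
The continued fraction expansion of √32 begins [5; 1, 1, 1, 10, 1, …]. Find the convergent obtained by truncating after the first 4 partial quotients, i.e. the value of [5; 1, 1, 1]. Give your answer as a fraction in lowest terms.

17/3

Collapse the nested fraction from the inside out:
Start with 1.
1 + 1/(1/1) = 1 + 1/1 = 2/1
1 + 1/(2/1) = 1 + 1/2 = 3/2
5 + 1/(3/2) = 5 + 2/3 = 17/3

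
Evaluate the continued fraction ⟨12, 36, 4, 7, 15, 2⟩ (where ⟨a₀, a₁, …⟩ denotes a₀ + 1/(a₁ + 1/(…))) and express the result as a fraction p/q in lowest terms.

Compute successive convergents:
a_0 = 12: 12/1
a_1 = 36: 433/36
a_2 = 4: 1744/145
a_3 = 7: 12641/1051
a_4 = 15: 191359/15910
a_5 = 2: 395359/32871

395359/32871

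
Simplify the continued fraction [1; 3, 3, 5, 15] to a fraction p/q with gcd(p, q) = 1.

1048/805

Start with 15.
5 + 1/(15/1) = 5 + 1/15 = 76/15
3 + 1/(76/15) = 3 + 15/76 = 243/76
3 + 1/(243/76) = 3 + 76/243 = 805/243
1 + 1/(805/243) = 1 + 243/805 = 1048/805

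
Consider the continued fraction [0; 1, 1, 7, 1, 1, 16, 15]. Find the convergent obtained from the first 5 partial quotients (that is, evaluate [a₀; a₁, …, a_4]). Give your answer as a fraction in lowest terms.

9/17

a_0 = 0: 0/1
a_1 = 1: 1/1
a_2 = 1: 1/2
a_3 = 7: 8/15
a_4 = 1: 9/17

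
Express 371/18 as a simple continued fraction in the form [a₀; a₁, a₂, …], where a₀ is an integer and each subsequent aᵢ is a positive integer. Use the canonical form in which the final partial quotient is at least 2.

Run the Euclidean algorithm, recording each quotient:
⌊371/18⌋ = 20, remainder 11
⌊18/11⌋ = 1, remainder 7
⌊11/7⌋ = 1, remainder 4
⌊7/4⌋ = 1, remainder 3
⌊4/3⌋ = 1, remainder 1
⌊3/1⌋ = 3, remainder 0

[20; 1, 1, 1, 1, 3]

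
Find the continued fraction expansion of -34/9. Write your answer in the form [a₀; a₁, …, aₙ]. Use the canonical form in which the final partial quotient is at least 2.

[-4; 4, 2]

Run the Euclidean algorithm, recording each quotient:
-34 = -4·9 + 2, so a_0 = -4
9 = 4·2 + 1, so a_1 = 4
2 = 2·1 + 0, so a_2 = 2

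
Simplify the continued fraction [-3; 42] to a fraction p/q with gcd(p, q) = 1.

-125/42

a_0 = -3: -3/1
a_1 = 42: -125/42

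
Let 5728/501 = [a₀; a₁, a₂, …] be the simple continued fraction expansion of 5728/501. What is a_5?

Run the Euclidean algorithm, recording each quotient:
⌊5728/501⌋ = 11, remainder 217
⌊501/217⌋ = 2, remainder 67
⌊217/67⌋ = 3, remainder 16
⌊67/16⌋ = 4, remainder 3
⌊16/3⌋ = 5, remainder 1
⌊3/1⌋ = 3, remainder 0

3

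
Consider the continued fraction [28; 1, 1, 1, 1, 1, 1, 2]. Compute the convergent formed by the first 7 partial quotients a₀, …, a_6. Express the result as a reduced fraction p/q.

Use the convergent recurrence hₖ = aₖ·hₖ₋₁ + hₖ₋₂ (and likewise for the denominators kₖ):
a_0 = 28: 28/1
a_1 = 1: 29/1
a_2 = 1: 57/2
a_3 = 1: 86/3
a_4 = 1: 143/5
a_5 = 1: 229/8
a_6 = 1: 372/13

372/13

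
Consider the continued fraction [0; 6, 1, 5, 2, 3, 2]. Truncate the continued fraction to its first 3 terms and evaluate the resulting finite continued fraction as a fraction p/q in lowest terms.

a_0 = 0: 0/1
a_1 = 6: 1/6
a_2 = 1: 1/7

1/7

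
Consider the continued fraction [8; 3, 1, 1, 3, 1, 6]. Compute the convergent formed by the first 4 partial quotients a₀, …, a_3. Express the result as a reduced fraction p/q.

a_0 = 8: 8/1
a_1 = 3: 25/3
a_2 = 1: 33/4
a_3 = 1: 58/7

58/7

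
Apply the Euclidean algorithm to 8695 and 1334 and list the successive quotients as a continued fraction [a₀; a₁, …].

[6; 1, 1, 13, 2, 1, 1, 9]

Apply division with remainder until the remainder is 0:
⌊8695/1334⌋ = 6, remainder 691
⌊1334/691⌋ = 1, remainder 643
⌊691/643⌋ = 1, remainder 48
⌊643/48⌋ = 13, remainder 19
⌊48/19⌋ = 2, remainder 10
⌊19/10⌋ = 1, remainder 9
⌊10/9⌋ = 1, remainder 1
⌊9/1⌋ = 9, remainder 0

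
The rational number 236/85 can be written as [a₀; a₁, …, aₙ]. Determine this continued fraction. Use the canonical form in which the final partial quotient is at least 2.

[2; 1, 3, 2, 9]

Apply division with remainder until the remainder is 0:
236 = 2·85 + 66, so a_0 = 2
85 = 1·66 + 19, so a_1 = 1
66 = 3·19 + 9, so a_2 = 3
19 = 2·9 + 1, so a_3 = 2
9 = 9·1 + 0, so a_4 = 9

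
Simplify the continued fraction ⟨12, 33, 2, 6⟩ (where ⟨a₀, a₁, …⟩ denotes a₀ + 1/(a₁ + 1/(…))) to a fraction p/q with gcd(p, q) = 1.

Start with 6.
2 + 1/(6/1) = 2 + 1/6 = 13/6
33 + 1/(13/6) = 33 + 6/13 = 435/13
12 + 1/(435/13) = 12 + 13/435 = 5233/435

5233/435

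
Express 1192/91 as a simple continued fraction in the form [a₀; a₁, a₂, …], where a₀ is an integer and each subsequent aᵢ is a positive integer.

[13; 10, 9]

1192 = 13·91 + 9, so a_0 = 13
91 = 10·9 + 1, so a_1 = 10
9 = 9·1 + 0, so a_2 = 9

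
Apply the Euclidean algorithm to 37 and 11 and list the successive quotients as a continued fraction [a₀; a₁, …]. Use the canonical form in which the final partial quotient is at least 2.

[3; 2, 1, 3]

Repeatedly divide and take the remainder:
37 ÷ 11 → quotient 3, remainder 4
11 ÷ 4 → quotient 2, remainder 3
4 ÷ 3 → quotient 1, remainder 1
3 ÷ 1 → quotient 3, remainder 0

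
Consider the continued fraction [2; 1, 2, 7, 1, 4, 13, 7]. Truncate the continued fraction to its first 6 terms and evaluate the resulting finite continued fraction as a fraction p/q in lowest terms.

327/122

Start with 4.
1 + 1/(4/1) = 1 + 1/4 = 5/4
7 + 1/(5/4) = 7 + 4/5 = 39/5
2 + 1/(39/5) = 2 + 5/39 = 83/39
1 + 1/(83/39) = 1 + 39/83 = 122/83
2 + 1/(122/83) = 2 + 83/122 = 327/122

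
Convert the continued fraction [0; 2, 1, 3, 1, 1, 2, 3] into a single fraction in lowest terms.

Work from the innermost term outward:
Start with 3.
2 + 1/(3/1) = 2 + 1/3 = 7/3
1 + 1/(7/3) = 1 + 3/7 = 10/7
1 + 1/(10/7) = 1 + 7/10 = 17/10
3 + 1/(17/10) = 3 + 10/17 = 61/17
1 + 1/(61/17) = 1 + 17/61 = 78/61
2 + 1/(78/61) = 2 + 61/78 = 217/78
0 + 1/(217/78) = 0 + 78/217 = 78/217

78/217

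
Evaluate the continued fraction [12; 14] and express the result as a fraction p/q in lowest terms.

Starting at the tail and folding back:
Start with 14.
12 + 1/(14/1) = 12 + 1/14 = 169/14

169/14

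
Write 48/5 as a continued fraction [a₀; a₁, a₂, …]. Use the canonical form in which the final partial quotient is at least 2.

[9; 1, 1, 2]

Apply division with remainder until the remainder is 0:
48 = 9·5 + 3, so a_0 = 9
5 = 1·3 + 2, so a_1 = 1
3 = 1·2 + 1, so a_2 = 1
2 = 2·1 + 0, so a_3 = 2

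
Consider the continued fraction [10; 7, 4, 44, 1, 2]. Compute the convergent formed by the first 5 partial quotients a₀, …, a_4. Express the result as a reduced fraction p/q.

Use the convergent recurrence hₖ = aₖ·hₖ₋₁ + hₖ₋₂ (and likewise for the denominators kₖ):
a_0 = 10: 10/1
a_1 = 7: 71/7
a_2 = 4: 294/29
a_3 = 44: 13007/1283
a_4 = 1: 13301/1312

13301/1312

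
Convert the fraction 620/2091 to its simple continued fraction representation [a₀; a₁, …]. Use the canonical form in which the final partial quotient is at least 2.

[0; 3, 2, 1, 2, 6, 12]

620 = 0·2091 + 620, so a_0 = 0
2091 = 3·620 + 231, so a_1 = 3
620 = 2·231 + 158, so a_2 = 2
231 = 1·158 + 73, so a_3 = 1
158 = 2·73 + 12, so a_4 = 2
73 = 6·12 + 1, so a_5 = 6
12 = 12·1 + 0, so a_6 = 12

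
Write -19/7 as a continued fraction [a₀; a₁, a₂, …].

[-3; 3, 2]

⌊-19/7⌋ = -3, remainder 2
⌊7/2⌋ = 3, remainder 1
⌊2/1⌋ = 2, remainder 0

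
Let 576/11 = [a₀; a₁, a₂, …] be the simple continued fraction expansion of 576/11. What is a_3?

3

Repeatedly divide and take the remainder:
576 ÷ 11 → quotient 52, remainder 4
11 ÷ 4 → quotient 2, remainder 3
4 ÷ 3 → quotient 1, remainder 1
3 ÷ 1 → quotient 3, remainder 0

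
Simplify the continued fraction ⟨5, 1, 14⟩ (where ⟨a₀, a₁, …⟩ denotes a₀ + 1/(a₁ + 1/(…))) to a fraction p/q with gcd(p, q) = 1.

89/15

Start with 14.
1 + 1/(14/1) = 1 + 1/14 = 15/14
5 + 1/(15/14) = 5 + 14/15 = 89/15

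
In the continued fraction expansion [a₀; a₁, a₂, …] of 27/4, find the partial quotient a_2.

3

27 = 6·4 + 3, so a_0 = 6
4 = 1·3 + 1, so a_1 = 1
3 = 3·1 + 0, so a_2 = 3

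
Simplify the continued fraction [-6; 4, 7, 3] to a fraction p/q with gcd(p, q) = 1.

-524/91

a_0 = -6: -6/1
a_1 = 4: -23/4
a_2 = 7: -167/29
a_3 = 3: -524/91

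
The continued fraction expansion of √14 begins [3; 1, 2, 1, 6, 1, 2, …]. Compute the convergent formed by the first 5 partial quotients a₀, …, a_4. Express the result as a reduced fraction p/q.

101/27

Work from the innermost term outward:
Start with 6.
1 + 1/(6/1) = 1 + 1/6 = 7/6
2 + 1/(7/6) = 2 + 6/7 = 20/7
1 + 1/(20/7) = 1 + 7/20 = 27/20
3 + 1/(27/20) = 3 + 20/27 = 101/27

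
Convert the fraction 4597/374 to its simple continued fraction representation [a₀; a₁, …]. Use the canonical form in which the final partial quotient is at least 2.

Run the Euclidean algorithm, recording each quotient:
⌊4597/374⌋ = 12, remainder 109
⌊374/109⌋ = 3, remainder 47
⌊109/47⌋ = 2, remainder 15
⌊47/15⌋ = 3, remainder 2
⌊15/2⌋ = 7, remainder 1
⌊2/1⌋ = 2, remainder 0

[12; 3, 2, 3, 7, 2]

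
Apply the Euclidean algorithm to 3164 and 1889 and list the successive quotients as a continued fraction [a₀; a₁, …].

Run the Euclidean algorithm, recording each quotient:
⌊3164/1889⌋ = 1, remainder 1275
⌊1889/1275⌋ = 1, remainder 614
⌊1275/614⌋ = 2, remainder 47
⌊614/47⌋ = 13, remainder 3
⌊47/3⌋ = 15, remainder 2
⌊3/2⌋ = 1, remainder 1
⌊2/1⌋ = 2, remainder 0

[1; 1, 2, 13, 15, 1, 2]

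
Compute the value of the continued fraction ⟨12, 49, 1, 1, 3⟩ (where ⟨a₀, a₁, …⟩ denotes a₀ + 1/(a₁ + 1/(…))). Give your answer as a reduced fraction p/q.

4171/347

Starting at the tail and folding back:
Start with 3.
1 + 1/(3/1) = 1 + 1/3 = 4/3
1 + 1/(4/3) = 1 + 3/4 = 7/4
49 + 1/(7/4) = 49 + 4/7 = 347/7
12 + 1/(347/7) = 12 + 7/347 = 4171/347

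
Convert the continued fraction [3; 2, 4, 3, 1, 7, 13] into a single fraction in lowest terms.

13352/3873

Compute successive convergents:
a_0 = 3: 3/1
a_1 = 2: 7/2
a_2 = 4: 31/9
a_3 = 3: 100/29
a_4 = 1: 131/38
a_5 = 7: 1017/295
a_6 = 13: 13352/3873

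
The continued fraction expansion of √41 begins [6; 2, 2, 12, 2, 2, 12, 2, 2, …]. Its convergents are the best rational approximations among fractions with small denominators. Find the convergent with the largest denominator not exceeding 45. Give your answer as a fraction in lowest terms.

a_0 = 6: 6/1  (≤ bound)
a_1 = 2: 13/2  (≤ bound)
a_2 = 2: 32/5  (≤ bound)
a_3 = 12: 397/62  (> 45, stop)

32/5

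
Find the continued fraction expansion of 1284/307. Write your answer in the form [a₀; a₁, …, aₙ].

1284 ÷ 307 → quotient 4, remainder 56
307 ÷ 56 → quotient 5, remainder 27
56 ÷ 27 → quotient 2, remainder 2
27 ÷ 2 → quotient 13, remainder 1
2 ÷ 1 → quotient 2, remainder 0

[4; 5, 2, 13, 2]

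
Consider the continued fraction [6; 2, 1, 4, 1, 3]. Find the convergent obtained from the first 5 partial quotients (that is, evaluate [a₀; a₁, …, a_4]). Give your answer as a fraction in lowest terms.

108/17

Build up convergents one term at a time:
a_0 = 6: 6/1
a_1 = 2: 13/2
a_2 = 1: 19/3
a_3 = 4: 89/14
a_4 = 1: 108/17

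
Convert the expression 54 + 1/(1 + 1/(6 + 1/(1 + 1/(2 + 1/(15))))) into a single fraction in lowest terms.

a_0 = 54: 54/1
a_1 = 1: 55/1
a_2 = 6: 384/7
a_3 = 1: 439/8
a_4 = 2: 1262/23
a_5 = 15: 19369/353

19369/353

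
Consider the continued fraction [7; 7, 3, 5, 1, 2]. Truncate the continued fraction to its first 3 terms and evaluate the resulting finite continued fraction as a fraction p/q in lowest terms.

157/22

Start with 3.
7 + 1/(3/1) = 7 + 1/3 = 22/3
7 + 1/(22/3) = 7 + 3/22 = 157/22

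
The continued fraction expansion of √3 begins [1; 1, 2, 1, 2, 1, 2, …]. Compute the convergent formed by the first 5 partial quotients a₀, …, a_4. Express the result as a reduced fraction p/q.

Compute successive convergents:
a_0 = 1: 1/1
a_1 = 1: 2/1
a_2 = 2: 5/3
a_3 = 1: 7/4
a_4 = 2: 19/11

19/11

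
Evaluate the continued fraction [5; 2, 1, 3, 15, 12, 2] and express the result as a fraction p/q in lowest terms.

a_0 = 5: 5/1
a_1 = 2: 11/2
a_2 = 1: 16/3
a_3 = 3: 59/11
a_4 = 15: 901/168
a_5 = 12: 10871/2027
a_6 = 2: 22643/4222

22643/4222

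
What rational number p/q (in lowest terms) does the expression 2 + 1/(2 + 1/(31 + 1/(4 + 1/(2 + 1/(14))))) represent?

20555/8248

Start with 14.
2 + 1/(14/1) = 2 + 1/14 = 29/14
4 + 1/(29/14) = 4 + 14/29 = 130/29
31 + 1/(130/29) = 31 + 29/130 = 4059/130
2 + 1/(4059/130) = 2 + 130/4059 = 8248/4059
2 + 1/(8248/4059) = 2 + 4059/8248 = 20555/8248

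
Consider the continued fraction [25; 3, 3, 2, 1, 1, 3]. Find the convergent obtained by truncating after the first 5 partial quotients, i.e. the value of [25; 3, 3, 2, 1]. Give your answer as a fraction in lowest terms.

835/33

Start with 1.
2 + 1/(1/1) = 2 + 1/1 = 3/1
3 + 1/(3/1) = 3 + 1/3 = 10/3
3 + 1/(10/3) = 3 + 3/10 = 33/10
25 + 1/(33/10) = 25 + 10/33 = 835/33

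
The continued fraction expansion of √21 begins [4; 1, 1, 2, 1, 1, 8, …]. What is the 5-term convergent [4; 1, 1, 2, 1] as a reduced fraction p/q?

32/7

Use the convergent recurrence hₖ = aₖ·hₖ₋₁ + hₖ₋₂ (and likewise for the denominators kₖ):
a_0 = 4: 4/1
a_1 = 1: 5/1
a_2 = 1: 9/2
a_3 = 2: 23/5
a_4 = 1: 32/7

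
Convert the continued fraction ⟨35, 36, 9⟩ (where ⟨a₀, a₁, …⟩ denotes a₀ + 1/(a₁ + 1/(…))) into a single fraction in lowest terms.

Work from the innermost term outward:
Start with 9.
36 + 1/(9/1) = 36 + 1/9 = 325/9
35 + 1/(325/9) = 35 + 9/325 = 11384/325

11384/325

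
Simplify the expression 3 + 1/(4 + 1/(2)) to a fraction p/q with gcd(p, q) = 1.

29/9

Start with 2.
4 + 1/(2/1) = 4 + 1/2 = 9/2
3 + 1/(9/2) = 3 + 2/9 = 29/9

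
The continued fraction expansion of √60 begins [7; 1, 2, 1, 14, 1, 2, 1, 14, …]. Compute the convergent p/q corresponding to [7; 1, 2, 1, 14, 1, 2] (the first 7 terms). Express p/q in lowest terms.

1433/185

Use the convergent recurrence hₖ = aₖ·hₖ₋₁ + hₖ₋₂ (and likewise for the denominators kₖ):
a_0 = 7: 7/1
a_1 = 1: 8/1
a_2 = 2: 23/3
a_3 = 1: 31/4
a_4 = 14: 457/59
a_5 = 1: 488/63
a_6 = 2: 1433/185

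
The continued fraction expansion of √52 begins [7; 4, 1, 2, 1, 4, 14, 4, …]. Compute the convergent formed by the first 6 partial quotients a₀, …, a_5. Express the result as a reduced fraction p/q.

649/90

Compute successive convergents:
a_0 = 7: 7/1
a_1 = 4: 29/4
a_2 = 1: 36/5
a_3 = 2: 101/14
a_4 = 1: 137/19
a_5 = 4: 649/90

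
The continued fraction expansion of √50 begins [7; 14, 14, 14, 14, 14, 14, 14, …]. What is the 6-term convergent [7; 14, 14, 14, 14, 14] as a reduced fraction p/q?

3880899/548842

Compute successive convergents:
a_0 = 7: 7/1
a_1 = 14: 99/14
a_2 = 14: 1393/197
a_3 = 14: 19601/2772
a_4 = 14: 275807/39005
a_5 = 14: 3880899/548842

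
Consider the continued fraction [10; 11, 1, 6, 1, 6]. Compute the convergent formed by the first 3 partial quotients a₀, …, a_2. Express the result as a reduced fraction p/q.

121/12

Start with 1.
11 + 1/(1/1) = 11 + 1/1 = 12/1
10 + 1/(12/1) = 10 + 1/12 = 121/12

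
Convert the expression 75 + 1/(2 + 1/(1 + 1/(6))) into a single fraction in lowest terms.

1507/20

Start with 6.
1 + 1/(6/1) = 1 + 1/6 = 7/6
2 + 1/(7/6) = 2 + 6/7 = 20/7
75 + 1/(20/7) = 75 + 7/20 = 1507/20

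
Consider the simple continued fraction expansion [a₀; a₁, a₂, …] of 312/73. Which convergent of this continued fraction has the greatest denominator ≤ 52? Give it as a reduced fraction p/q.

List convergents until the denominator exceeds the bound:
a_0 = 4: 4/1  (≤ bound)
a_1 = 3: 13/3  (≤ bound)
a_2 = 1: 17/4  (≤ bound)
a_3 = 1: 30/7  (≤ bound)
a_4 = 1: 47/11  (≤ bound)
a_5 = 6: 312/73  (> 52, stop)

47/11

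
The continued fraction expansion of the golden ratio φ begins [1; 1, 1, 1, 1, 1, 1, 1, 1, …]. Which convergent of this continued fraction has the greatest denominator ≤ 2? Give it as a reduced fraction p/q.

a_0 = 1: 1/1  (≤ bound)
a_1 = 1: 2/1  (≤ bound)
a_2 = 1: 3/2  (≤ bound)
a_3 = 1: 5/3  (> 2, stop)

3/2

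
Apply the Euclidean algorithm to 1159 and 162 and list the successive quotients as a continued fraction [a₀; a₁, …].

Apply division with remainder until the remainder is 0:
⌊1159/162⌋ = 7, remainder 25
⌊162/25⌋ = 6, remainder 12
⌊25/12⌋ = 2, remainder 1
⌊12/1⌋ = 12, remainder 0

[7; 6, 2, 12]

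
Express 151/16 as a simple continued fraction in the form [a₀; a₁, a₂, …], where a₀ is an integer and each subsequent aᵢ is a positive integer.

[9; 2, 3, 2]

⌊151/16⌋ = 9, remainder 7
⌊16/7⌋ = 2, remainder 2
⌊7/2⌋ = 3, remainder 1
⌊2/1⌋ = 2, remainder 0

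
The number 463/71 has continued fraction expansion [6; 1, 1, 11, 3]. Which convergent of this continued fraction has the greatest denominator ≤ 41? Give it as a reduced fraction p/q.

List convergents until the denominator exceeds the bound:
a_0 = 6: 6/1  (≤ bound)
a_1 = 1: 7/1  (≤ bound)
a_2 = 1: 13/2  (≤ bound)
a_3 = 11: 150/23  (≤ bound)
a_4 = 3: 463/71  (> 41, stop)

150/23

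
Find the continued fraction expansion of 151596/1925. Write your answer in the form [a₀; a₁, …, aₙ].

[78; 1, 3, 53, 4, 2]

151596 = 78·1925 + 1446, so a_0 = 78
1925 = 1·1446 + 479, so a_1 = 1
1446 = 3·479 + 9, so a_2 = 3
479 = 53·9 + 2, so a_3 = 53
9 = 4·2 + 1, so a_4 = 4
2 = 2·1 + 0, so a_5 = 2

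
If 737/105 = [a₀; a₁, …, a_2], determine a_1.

737 ÷ 105 → quotient 7, remainder 2
105 ÷ 2 → quotient 52, remainder 1

52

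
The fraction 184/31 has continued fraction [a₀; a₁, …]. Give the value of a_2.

Repeatedly divide and take the remainder:
184 ÷ 31 → quotient 5, remainder 29
31 ÷ 29 → quotient 1, remainder 2
29 ÷ 2 → quotient 14, remainder 1

14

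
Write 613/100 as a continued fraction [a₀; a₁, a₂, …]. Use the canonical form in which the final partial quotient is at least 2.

[6; 7, 1, 2, 4]

Repeatedly divide and take the remainder:
613 = 6·100 + 13, so a_0 = 6
100 = 7·13 + 9, so a_1 = 7
13 = 1·9 + 4, so a_2 = 1
9 = 2·4 + 1, so a_3 = 2
4 = 4·1 + 0, so a_4 = 4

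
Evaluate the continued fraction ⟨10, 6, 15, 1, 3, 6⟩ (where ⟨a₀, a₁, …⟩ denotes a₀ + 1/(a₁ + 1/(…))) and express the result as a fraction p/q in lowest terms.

24284/2389

Starting at the tail and folding back:
Start with 6.
3 + 1/(6/1) = 3 + 1/6 = 19/6
1 + 1/(19/6) = 1 + 6/19 = 25/19
15 + 1/(25/19) = 15 + 19/25 = 394/25
6 + 1/(394/25) = 6 + 25/394 = 2389/394
10 + 1/(2389/394) = 10 + 394/2389 = 24284/2389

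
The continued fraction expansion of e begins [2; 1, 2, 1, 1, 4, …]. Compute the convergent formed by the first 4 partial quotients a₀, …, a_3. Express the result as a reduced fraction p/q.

Start with 1.
2 + 1/(1/1) = 2 + 1/1 = 3/1
1 + 1/(3/1) = 1 + 1/3 = 4/3
2 + 1/(4/3) = 2 + 3/4 = 11/4

11/4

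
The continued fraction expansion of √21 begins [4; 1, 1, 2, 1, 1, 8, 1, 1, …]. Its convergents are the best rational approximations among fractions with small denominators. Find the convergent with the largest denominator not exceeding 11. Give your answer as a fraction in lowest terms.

a_0 = 4: 4/1  (≤ bound)
a_1 = 1: 5/1  (≤ bound)
a_2 = 1: 9/2  (≤ bound)
a_3 = 2: 23/5  (≤ bound)
a_4 = 1: 32/7  (≤ bound)
a_5 = 1: 55/12  (> 11, stop)

32/7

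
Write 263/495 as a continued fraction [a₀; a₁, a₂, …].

[0; 1, 1, 7, 2, 15]

Repeatedly divide and take the remainder:
263 ÷ 495 → quotient 0, remainder 263
495 ÷ 263 → quotient 1, remainder 232
263 ÷ 232 → quotient 1, remainder 31
232 ÷ 31 → quotient 7, remainder 15
31 ÷ 15 → quotient 2, remainder 1
15 ÷ 1 → quotient 15, remainder 0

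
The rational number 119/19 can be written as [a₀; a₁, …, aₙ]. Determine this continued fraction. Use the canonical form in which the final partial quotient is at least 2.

Run the Euclidean algorithm, recording each quotient:
119 ÷ 19 → quotient 6, remainder 5
19 ÷ 5 → quotient 3, remainder 4
5 ÷ 4 → quotient 1, remainder 1
4 ÷ 1 → quotient 4, remainder 0

[6; 3, 1, 4]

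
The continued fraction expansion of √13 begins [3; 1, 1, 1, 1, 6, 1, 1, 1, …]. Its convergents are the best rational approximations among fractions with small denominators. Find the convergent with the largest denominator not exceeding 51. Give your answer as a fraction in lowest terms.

a_0 = 3: 3/1  (≤ bound)
a_1 = 1: 4/1  (≤ bound)
a_2 = 1: 7/2  (≤ bound)
a_3 = 1: 11/3  (≤ bound)
a_4 = 1: 18/5  (≤ bound)
a_5 = 6: 119/33  (≤ bound)
a_6 = 1: 137/38  (≤ bound)
a_7 = 1: 256/71  (> 51, stop)

137/38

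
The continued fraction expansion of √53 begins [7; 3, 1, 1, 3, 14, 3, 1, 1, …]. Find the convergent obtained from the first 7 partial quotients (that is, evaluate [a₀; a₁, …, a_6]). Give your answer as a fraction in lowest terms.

a_0 = 7: 7/1
a_1 = 3: 22/3
a_2 = 1: 29/4
a_3 = 1: 51/7
a_4 = 3: 182/25
a_5 = 14: 2599/357
a_6 = 3: 7979/1096

7979/1096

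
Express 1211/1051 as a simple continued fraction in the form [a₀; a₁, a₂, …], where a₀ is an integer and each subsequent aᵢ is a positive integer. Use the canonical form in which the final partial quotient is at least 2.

Repeatedly divide and take the remainder:
1211 ÷ 1051 → quotient 1, remainder 160
1051 ÷ 160 → quotient 6, remainder 91
160 ÷ 91 → quotient 1, remainder 69
91 ÷ 69 → quotient 1, remainder 22
69 ÷ 22 → quotient 3, remainder 3
22 ÷ 3 → quotient 7, remainder 1
3 ÷ 1 → quotient 3, remainder 0

[1; 6, 1, 1, 3, 7, 3]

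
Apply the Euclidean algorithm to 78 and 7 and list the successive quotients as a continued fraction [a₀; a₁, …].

[11; 7]

Repeatedly divide and take the remainder:
78 = 11·7 + 1, so a_0 = 11
7 = 7·1 + 0, so a_1 = 7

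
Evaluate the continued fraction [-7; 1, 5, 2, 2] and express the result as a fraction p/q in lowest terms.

-197/32

Start with 2.
2 + 1/(2/1) = 2 + 1/2 = 5/2
5 + 1/(5/2) = 5 + 2/5 = 27/5
1 + 1/(27/5) = 1 + 5/27 = 32/27
-7 + 1/(32/27) = -7 + 27/32 = -197/32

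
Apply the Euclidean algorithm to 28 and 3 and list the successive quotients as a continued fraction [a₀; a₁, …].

⌊28/3⌋ = 9, remainder 1
⌊3/1⌋ = 3, remainder 0

[9; 3]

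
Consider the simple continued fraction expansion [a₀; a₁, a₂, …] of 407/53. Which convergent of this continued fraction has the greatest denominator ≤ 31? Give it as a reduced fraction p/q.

a_0 = 7: 7/1  (≤ bound)
a_1 = 1: 8/1  (≤ bound)
a_2 = 2: 23/3  (≤ bound)
a_3 = 8: 192/25  (≤ bound)
a_4 = 2: 407/53  (> 31, stop)

192/25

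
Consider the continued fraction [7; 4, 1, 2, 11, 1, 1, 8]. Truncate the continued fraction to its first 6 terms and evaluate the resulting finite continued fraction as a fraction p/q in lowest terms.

1248/173

Start with 1.
11 + 1/(1/1) = 11 + 1/1 = 12/1
2 + 1/(12/1) = 2 + 1/12 = 25/12
1 + 1/(25/12) = 1 + 12/25 = 37/25
4 + 1/(37/25) = 4 + 25/37 = 173/37
7 + 1/(173/37) = 7 + 37/173 = 1248/173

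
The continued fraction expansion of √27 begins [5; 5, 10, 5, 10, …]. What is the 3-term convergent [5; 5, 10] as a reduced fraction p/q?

265/51

Build up convergents one term at a time:
a_0 = 5: 5/1
a_1 = 5: 26/5
a_2 = 10: 265/51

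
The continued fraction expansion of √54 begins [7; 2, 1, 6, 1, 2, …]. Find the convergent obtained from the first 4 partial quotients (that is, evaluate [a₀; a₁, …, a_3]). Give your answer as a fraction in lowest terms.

147/20

a_0 = 7: 7/1
a_1 = 2: 15/2
a_2 = 1: 22/3
a_3 = 6: 147/20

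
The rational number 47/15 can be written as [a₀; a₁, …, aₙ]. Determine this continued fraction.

Run the Euclidean algorithm, recording each quotient:
47 = 3·15 + 2, so a_0 = 3
15 = 7·2 + 1, so a_1 = 7
2 = 2·1 + 0, so a_2 = 2

[3; 7, 2]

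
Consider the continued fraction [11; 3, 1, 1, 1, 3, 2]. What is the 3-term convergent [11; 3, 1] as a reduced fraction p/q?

Start with 1.
3 + 1/(1/1) = 3 + 1/1 = 4/1
11 + 1/(4/1) = 11 + 1/4 = 45/4

45/4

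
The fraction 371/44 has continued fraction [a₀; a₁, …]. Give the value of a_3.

6

371 ÷ 44 → quotient 8, remainder 19
44 ÷ 19 → quotient 2, remainder 6
19 ÷ 6 → quotient 3, remainder 1
6 ÷ 1 → quotient 6, remainder 0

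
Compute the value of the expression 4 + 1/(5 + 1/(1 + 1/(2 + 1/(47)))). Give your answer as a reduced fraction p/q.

3362/805

Start with 47.
2 + 1/(47/1) = 2 + 1/47 = 95/47
1 + 1/(95/47) = 1 + 47/95 = 142/95
5 + 1/(142/95) = 5 + 95/142 = 805/142
4 + 1/(805/142) = 4 + 142/805 = 3362/805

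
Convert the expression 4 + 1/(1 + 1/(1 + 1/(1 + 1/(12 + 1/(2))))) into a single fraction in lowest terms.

a_0 = 4: 4/1
a_1 = 1: 5/1
a_2 = 1: 9/2
a_3 = 1: 14/3
a_4 = 12: 177/38
a_5 = 2: 368/79

368/79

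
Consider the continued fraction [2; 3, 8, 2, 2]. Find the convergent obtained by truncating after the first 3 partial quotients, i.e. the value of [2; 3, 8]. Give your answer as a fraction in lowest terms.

Start with 8.
3 + 1/(8/1) = 3 + 1/8 = 25/8
2 + 1/(25/8) = 2 + 8/25 = 58/25

58/25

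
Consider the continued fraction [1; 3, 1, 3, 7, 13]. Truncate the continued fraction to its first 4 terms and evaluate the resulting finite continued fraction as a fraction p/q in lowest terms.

19/15

Use the convergent recurrence hₖ = aₖ·hₖ₋₁ + hₖ₋₂ (and likewise for the denominators kₖ):
a_0 = 1: 1/1
a_1 = 3: 4/3
a_2 = 1: 5/4
a_3 = 3: 19/15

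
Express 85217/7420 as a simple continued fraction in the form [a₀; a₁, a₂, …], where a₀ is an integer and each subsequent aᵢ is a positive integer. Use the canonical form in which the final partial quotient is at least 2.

[11; 2, 15, 1, 10, 1, 8, 2]

Run the Euclidean algorithm, recording each quotient:
⌊85217/7420⌋ = 11, remainder 3597
⌊7420/3597⌋ = 2, remainder 226
⌊3597/226⌋ = 15, remainder 207
⌊226/207⌋ = 1, remainder 19
⌊207/19⌋ = 10, remainder 17
⌊19/17⌋ = 1, remainder 2
⌊17/2⌋ = 8, remainder 1
⌊2/1⌋ = 2, remainder 0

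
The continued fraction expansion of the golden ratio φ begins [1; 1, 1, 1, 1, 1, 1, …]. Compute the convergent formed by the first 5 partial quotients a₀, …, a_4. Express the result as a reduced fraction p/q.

Start with 1.
1 + 1/(1/1) = 1 + 1/1 = 2/1
1 + 1/(2/1) = 1 + 1/2 = 3/2
1 + 1/(3/2) = 1 + 2/3 = 5/3
1 + 1/(5/3) = 1 + 3/5 = 8/5

8/5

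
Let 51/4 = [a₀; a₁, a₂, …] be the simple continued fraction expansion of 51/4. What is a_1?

51 ÷ 4 → quotient 12, remainder 3
4 ÷ 3 → quotient 1, remainder 1

1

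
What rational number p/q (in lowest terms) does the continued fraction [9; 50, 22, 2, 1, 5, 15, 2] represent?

5378011/596233

Start with 2.
15 + 1/(2/1) = 15 + 1/2 = 31/2
5 + 1/(31/2) = 5 + 2/31 = 157/31
1 + 1/(157/31) = 1 + 31/157 = 188/157
2 + 1/(188/157) = 2 + 157/188 = 533/188
22 + 1/(533/188) = 22 + 188/533 = 11914/533
50 + 1/(11914/533) = 50 + 533/11914 = 596233/11914
9 + 1/(596233/11914) = 9 + 11914/596233 = 5378011/596233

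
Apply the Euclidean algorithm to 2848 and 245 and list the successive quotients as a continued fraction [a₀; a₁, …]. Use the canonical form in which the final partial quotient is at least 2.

[11; 1, 1, 1, 1, 1, 30]

⌊2848/245⌋ = 11, remainder 153
⌊245/153⌋ = 1, remainder 92
⌊153/92⌋ = 1, remainder 61
⌊92/61⌋ = 1, remainder 31
⌊61/31⌋ = 1, remainder 30
⌊31/30⌋ = 1, remainder 1
⌊30/1⌋ = 30, remainder 0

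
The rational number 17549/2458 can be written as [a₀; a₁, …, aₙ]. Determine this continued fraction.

[7; 7, 6, 57]

⌊17549/2458⌋ = 7, remainder 343
⌊2458/343⌋ = 7, remainder 57
⌊343/57⌋ = 6, remainder 1
⌊57/1⌋ = 57, remainder 0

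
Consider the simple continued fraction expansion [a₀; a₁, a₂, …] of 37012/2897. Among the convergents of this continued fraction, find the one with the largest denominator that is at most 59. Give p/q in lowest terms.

741/58

List convergents until the denominator exceeds the bound:
a_0 = 12: 12/1  (≤ bound)
a_1 = 1: 13/1  (≤ bound)
a_2 = 3: 51/4  (≤ bound)
a_3 = 2: 115/9  (≤ bound)
a_4 = 6: 741/58  (≤ bound)
a_5 = 2: 1597/125  (> 59, stop)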